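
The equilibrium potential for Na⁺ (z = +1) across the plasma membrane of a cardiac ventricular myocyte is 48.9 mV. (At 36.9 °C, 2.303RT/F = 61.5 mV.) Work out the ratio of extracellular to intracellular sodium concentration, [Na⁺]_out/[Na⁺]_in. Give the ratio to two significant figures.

log₁₀([out]/[in]) = E·z/(61.5) = 48.9 × 1 / 61.5 = 0.7951
[out]/[in] = 10^(0.7951) = 6.239

6.2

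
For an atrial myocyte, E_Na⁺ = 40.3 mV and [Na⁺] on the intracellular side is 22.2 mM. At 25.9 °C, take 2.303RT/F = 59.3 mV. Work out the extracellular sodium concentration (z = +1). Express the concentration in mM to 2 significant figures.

Nernst: E = (59.3/1) · log₁₀([out]/[in]), so log₁₀([out]/[in]) = 40.3 × 1 / 59.3 = 0.6796.
[out]/[in] = 10^(0.6796) = 4.782.
[out] = 4.782 × 22.2 = 106.2 mM.

110 mM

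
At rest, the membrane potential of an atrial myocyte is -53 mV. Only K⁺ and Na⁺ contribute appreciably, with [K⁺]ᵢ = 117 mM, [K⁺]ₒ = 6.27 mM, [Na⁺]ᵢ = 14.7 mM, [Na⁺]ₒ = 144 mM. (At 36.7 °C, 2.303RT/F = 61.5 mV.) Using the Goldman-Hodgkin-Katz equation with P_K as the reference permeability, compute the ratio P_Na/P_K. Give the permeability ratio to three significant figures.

Let α = P_Na/P_K. GHK: Vm = 61.5·log₁₀[(Kₒ + α·Naₒ)/(Kᵢ + α·Naᵢ)].
10^(Vm/61.5) = 10^(-53.0/61.5) = 0.13747
So 0.13747·(Kᵢ + α·Naᵢ) = Kₒ + α·Naₒ → α = (0.13747·117.0 − 6.27) / (144.0 − 0.13747·14.7)
α = (16.08 − 6.27) / (144.0 − 2.021) = 9.814/142 = 0.06912

0.0691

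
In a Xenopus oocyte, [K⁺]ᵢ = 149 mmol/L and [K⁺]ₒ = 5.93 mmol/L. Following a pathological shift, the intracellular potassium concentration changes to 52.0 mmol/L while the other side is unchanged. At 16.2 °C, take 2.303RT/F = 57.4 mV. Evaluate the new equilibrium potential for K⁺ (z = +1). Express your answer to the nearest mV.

After the shift: [K⁺]_out = 5.93, [K⁺]_in = 52.0 mmol/L.
E_new = (57.4/1)·log₁₀(5.93/52.0) = 57.40 · (-0.9429) = -54.13 mV

-54 mV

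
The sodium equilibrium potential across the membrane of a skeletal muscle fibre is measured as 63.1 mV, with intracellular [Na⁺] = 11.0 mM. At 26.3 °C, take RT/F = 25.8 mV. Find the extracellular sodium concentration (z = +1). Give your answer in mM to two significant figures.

Nernst: E = (25.8/1) · ln([out]/[in]), so ln([out]/[in]) = 63.1 × 1 / 25.8 = 2.4457.
[out]/[in] = e^(2.4457) = 11.54.
[out] = 11.54 × 11.0 = 126.9 mM.

130 mM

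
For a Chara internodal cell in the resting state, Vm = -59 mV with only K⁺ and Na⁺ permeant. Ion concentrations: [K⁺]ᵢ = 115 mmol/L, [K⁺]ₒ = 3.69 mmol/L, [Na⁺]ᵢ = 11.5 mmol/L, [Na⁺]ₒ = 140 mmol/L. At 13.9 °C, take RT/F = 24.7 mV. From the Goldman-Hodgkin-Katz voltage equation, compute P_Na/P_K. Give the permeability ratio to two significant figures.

Let α = P_Na/P_K. GHK: Vm = 24.7·ln[(Kₒ + α·Naₒ)/(Kᵢ + α·Naᵢ)].
e^(Vm/24.7) = e^(-59.0/24.7) = 0.091752
So 0.091752·(Kᵢ + α·Naᵢ) = Kₒ + α·Naₒ → α = (0.091752·115.0 − 3.69) / (140.0 − 0.091752·11.5)
α = (10.55 − 3.69) / (140.0 − 1.055) = 6.862/138.9 = 0.04938

0.049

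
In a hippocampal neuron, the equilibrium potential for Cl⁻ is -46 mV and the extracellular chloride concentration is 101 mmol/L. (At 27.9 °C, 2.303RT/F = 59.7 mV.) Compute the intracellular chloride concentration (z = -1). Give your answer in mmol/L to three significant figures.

17.1 mmol/L

Nernst: E = (59.7/-1) · log₁₀([out]/[in]), so log₁₀([out]/[in]) = -46.0 × -1 / 59.7 = 0.7705.
[out]/[in] = 10^(0.7705) = 5.895.
[in] = 101 / 5.895 = 17.13 mmol/L.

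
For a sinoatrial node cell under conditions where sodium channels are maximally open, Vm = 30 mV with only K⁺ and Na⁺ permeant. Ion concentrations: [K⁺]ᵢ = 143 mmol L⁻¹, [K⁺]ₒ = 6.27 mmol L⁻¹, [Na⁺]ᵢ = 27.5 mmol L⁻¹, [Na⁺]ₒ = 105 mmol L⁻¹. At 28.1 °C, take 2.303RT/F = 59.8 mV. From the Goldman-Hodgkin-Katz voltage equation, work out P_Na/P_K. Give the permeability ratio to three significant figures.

Let α = P_Na/P_K. GHK: Vm = 59.8·log₁₀[(Kₒ + α·Naₒ)/(Kᵢ + α·Naᵢ)].
10^(Vm/59.8) = 10^(30.0/59.8) = 3.1745
So 3.1745·(Kᵢ + α·Naᵢ) = Kₒ + α·Naₒ → α = (3.1745·143.0 − 6.27) / (105.0 − 3.1745·27.5)
α = (454 − 6.27) / (105.0 − 87.3) = 447.7/17.7 = 25.29

25.3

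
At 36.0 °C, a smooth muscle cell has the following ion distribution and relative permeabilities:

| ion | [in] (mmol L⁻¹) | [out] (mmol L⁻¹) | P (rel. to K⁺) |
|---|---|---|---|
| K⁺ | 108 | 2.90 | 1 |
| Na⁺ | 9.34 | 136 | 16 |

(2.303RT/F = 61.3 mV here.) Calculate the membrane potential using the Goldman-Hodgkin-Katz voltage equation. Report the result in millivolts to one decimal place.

56.9 mV

Vm = 61.3 · log₁₀[(Σ P·[cation]ₒ + Σ P·[anion]ᵢ) / (Σ P·[cation]ᵢ + Σ P·[anion]ₒ)]
Numerator = 1×2.90 + 16×136 = 2179
Denominator = 1×108 + 16×9.34 = 257.4
Vm = 61.3 · log₁₀(8.4637) = 61.3 × (0.9276) = 56.86 mV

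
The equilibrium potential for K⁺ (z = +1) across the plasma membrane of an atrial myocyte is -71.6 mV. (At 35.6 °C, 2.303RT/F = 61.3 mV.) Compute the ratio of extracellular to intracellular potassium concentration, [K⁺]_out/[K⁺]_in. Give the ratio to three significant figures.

0.0679

log₁₀([out]/[in]) = E·z/(61.3) = -71.6 × 1 / 61.3 = -1.1680
[out]/[in] = 10^(-1.1680) = 0.06792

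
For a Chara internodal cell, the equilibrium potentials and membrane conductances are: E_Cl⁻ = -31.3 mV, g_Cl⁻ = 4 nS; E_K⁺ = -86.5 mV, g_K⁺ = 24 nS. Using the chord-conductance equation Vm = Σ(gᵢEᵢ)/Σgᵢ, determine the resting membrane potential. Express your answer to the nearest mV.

Σ gᵢEᵢ = 4·(-31.3) + 24·(-86.5) = -2201.20
Σ gᵢ = 4 + 24 = 28
Vm = -2201.20 / 28 = -78.61 mV

-79 mV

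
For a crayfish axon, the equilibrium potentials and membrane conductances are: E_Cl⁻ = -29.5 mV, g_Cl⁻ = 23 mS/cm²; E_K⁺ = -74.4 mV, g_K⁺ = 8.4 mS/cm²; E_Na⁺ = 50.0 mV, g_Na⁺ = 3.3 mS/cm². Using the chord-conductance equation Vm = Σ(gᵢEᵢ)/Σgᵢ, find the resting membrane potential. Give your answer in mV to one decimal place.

-32.8 mV

Σ gᵢEᵢ = 23·(-29.5) + 8.4·(-74.4) + 3.3·(50.0) = -1138.46
Σ gᵢ = 23 + 8.4 + 3.3 = 34.7
Vm = -1138.46 / 34.7 = -32.81 mV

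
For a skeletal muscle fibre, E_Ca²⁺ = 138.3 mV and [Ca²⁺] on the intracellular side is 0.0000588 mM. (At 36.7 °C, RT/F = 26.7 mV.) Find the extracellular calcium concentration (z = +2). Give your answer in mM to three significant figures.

1.86 mM

Nernst: E = (26.7/2) · ln([out]/[in]), so ln([out]/[in]) = 138.3 × 2 / 26.7 = 10.3596.
[out]/[in] = e^(10.3596) = 3.156e+04.
[out] = 3.156e+04 × 0.0000588 = 1.856 mM.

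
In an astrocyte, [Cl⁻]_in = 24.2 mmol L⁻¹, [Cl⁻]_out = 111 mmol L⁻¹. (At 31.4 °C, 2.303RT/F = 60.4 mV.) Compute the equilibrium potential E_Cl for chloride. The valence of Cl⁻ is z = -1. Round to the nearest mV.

E = (60.4/z) · log₁₀([Cl⁻]_out/[Cl⁻]_in) with z = -1.
For an anion, dividing by z = -1 reverses the sign.
= (60.4/-1) · log₁₀(111/24.2) = -60.40 · log₁₀(4.587)
= -60.40 · (0.6615) = -39.96 mV

-40 mV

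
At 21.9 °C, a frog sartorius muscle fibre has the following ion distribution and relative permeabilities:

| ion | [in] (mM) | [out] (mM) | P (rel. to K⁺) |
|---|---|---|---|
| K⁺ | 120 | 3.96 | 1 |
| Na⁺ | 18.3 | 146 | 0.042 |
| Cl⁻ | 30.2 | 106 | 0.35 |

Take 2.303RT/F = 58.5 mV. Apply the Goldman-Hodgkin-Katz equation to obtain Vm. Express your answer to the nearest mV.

-52 mV

Vm = 58.5 · log₁₀[(Σ P·[cation]ₒ + Σ P·[anion]ᵢ) / (Σ P·[cation]ᵢ + Σ P·[anion]ₒ)]
Numerator = 1×3.96 + 0.042×146 + 0.35×30.2 = 20.66
Denominator = 1×120 + 0.042×18.3 + 0.35×106 = 157.9
Vm = 58.5 · log₁₀(0.13088) = 58.5 × (-0.8831) = -51.66 mV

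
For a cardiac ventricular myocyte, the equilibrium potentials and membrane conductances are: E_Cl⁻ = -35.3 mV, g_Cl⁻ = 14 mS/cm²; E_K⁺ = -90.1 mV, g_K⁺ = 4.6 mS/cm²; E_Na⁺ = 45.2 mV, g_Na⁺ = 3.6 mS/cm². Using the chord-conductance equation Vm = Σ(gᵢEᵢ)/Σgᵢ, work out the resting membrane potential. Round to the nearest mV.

Σ gᵢEᵢ = 14·(-35.3) + 4.6·(-90.1) + 3.6·(45.2) = -745.94
Σ gᵢ = 14 + 4.6 + 3.6 = 22.2
Vm = -745.94 / 22.2 = -33.60 mV

-34 mV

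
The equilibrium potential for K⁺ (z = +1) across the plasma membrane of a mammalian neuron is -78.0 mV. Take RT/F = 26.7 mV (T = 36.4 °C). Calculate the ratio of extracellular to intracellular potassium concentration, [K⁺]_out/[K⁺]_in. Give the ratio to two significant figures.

0.054

ln([out]/[in]) = E·z/(26.7) = -78.0 × 1 / 26.7 = -2.9213
[out]/[in] = e^(-2.9213) = 0.05386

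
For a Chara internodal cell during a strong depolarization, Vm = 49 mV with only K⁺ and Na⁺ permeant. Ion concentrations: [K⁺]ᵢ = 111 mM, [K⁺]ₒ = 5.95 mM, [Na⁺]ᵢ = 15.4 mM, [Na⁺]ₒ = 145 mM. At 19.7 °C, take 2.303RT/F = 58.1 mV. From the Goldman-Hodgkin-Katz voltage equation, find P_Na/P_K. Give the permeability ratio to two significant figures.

Let α = P_Na/P_K. GHK: Vm = 58.1·log₁₀[(Kₒ + α·Naₒ)/(Kᵢ + α·Naᵢ)].
10^(Vm/58.1) = 10^(49.0/58.1) = 6.9723
So 6.9723·(Kᵢ + α·Naᵢ) = Kₒ + α·Naₒ → α = (6.9723·111.0 − 5.95) / (145.0 − 6.9723·15.4)
α = (773.9 − 5.95) / (145.0 − 107.4) = 768/37.63 = 20.41

20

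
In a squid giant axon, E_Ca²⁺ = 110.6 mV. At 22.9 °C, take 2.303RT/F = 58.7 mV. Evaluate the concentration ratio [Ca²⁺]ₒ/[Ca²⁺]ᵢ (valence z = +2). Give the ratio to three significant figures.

5870

log₁₀([out]/[in]) = E·z/(58.7) = 110.6 × 2 / 58.7 = 3.7683
[out]/[in] = 10^(3.7683) = 5866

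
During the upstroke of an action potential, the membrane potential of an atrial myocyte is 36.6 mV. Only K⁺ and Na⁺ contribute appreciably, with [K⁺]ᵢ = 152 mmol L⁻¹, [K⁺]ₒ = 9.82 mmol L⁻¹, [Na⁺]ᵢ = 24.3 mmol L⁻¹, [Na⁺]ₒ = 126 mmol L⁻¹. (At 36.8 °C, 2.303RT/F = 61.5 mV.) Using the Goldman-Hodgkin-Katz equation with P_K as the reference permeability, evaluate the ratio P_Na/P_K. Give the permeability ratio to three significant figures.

19.4

Let α = P_Na/P_K. GHK: Vm = 61.5·log₁₀[(Kₒ + α·Naₒ)/(Kᵢ + α·Naᵢ)].
10^(Vm/61.5) = 10^(36.6/61.5) = 3.9366
So 3.9366·(Kᵢ + α·Naᵢ) = Kₒ + α·Naₒ → α = (3.9366·152.0 − 9.82) / (126.0 − 3.9366·24.3)
α = (598.4 − 9.82) / (126.0 − 95.66) = 588.5/30.34 = 19.4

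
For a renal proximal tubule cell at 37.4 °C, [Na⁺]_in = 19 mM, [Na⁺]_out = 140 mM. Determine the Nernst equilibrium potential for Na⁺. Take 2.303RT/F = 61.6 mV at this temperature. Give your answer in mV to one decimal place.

E = (61.6/z) · log₁₀([Na⁺]_out/[Na⁺]_in) with z = +1.
= (61.6/1) · log₁₀(140/19) = 61.60 · log₁₀(7.368)
= 61.60 · (0.8674) = 53.43 mV

53.4 mV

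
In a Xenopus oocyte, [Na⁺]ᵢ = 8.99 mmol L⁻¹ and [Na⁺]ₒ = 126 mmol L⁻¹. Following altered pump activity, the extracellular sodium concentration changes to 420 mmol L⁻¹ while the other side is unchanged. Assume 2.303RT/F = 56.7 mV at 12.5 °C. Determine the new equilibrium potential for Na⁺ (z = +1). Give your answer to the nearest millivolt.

After the shift: [Na⁺]_out = 420, [Na⁺]_in = 8.99 mmol L⁻¹.
E_new = (56.7/1)·log₁₀(420/8.99) = 56.70 · (1.6695) = 94.66 mV

95 mV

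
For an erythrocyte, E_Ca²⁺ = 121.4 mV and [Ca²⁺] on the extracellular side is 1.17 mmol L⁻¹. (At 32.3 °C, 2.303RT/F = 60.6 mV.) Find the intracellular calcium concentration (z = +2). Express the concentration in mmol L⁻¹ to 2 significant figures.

Nernst: E = (60.6/2) · log₁₀([out]/[in]), so log₁₀([out]/[in]) = 121.4 × 2 / 60.6 = 4.0066.
[out]/[in] = 10^(4.0066) = 1.015e+04.
[in] = 1.17 / 1.015e+04 = 0.0001152 mmol L⁻¹.

0.00012 mmol L⁻¹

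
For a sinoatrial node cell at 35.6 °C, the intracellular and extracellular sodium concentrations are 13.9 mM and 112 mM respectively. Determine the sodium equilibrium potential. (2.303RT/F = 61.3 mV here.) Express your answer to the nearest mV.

E = (61.3/z) · log₁₀([Na⁺]_out/[Na⁺]_in) with z = +1.
= (61.3/1) · log₁₀(112/13.9) = 61.30 · log₁₀(8.058)
= 61.30 · (0.9062) = 55.55 mV

56 mV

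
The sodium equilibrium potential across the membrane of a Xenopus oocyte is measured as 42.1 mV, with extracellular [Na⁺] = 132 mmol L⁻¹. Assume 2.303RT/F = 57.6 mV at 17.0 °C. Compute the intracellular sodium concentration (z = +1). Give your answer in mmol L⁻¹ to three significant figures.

Nernst: E = (57.6/1) · log₁₀([out]/[in]), so log₁₀([out]/[in]) = 42.1 × 1 / 57.6 = 0.7309.
[out]/[in] = 10^(0.7309) = 5.381.
[in] = 132 / 5.381 = 24.53 mmol L⁻¹.

24.5 mmol L⁻¹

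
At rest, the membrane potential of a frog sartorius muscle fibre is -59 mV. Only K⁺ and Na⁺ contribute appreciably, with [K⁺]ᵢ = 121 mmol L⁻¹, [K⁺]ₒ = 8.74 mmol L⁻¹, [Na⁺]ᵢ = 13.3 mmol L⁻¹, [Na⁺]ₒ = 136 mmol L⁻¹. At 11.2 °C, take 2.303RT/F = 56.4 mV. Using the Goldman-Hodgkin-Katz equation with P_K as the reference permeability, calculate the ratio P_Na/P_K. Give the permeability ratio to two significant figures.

Let α = P_Na/P_K. GHK: Vm = 56.4·log₁₀[(Kₒ + α·Naₒ)/(Kᵢ + α·Naᵢ)].
10^(Vm/56.4) = 10^(-59.0/56.4) = 0.089929
So 0.089929·(Kᵢ + α·Naᵢ) = Kₒ + α·Naₒ → α = (0.089929·121.0 − 8.74) / (136.0 − 0.089929·13.3)
α = (10.88 − 8.74) / (136.0 − 1.196) = 2.141/134.8 = 0.01589

0.016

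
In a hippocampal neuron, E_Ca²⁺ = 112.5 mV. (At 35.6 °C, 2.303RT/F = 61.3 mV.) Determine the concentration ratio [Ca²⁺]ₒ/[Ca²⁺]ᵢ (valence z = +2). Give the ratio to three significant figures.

log₁₀([out]/[in]) = E·z/(61.3) = 112.5 × 2 / 61.3 = 3.6705
[out]/[in] = 10^(3.6705) = 4682

4680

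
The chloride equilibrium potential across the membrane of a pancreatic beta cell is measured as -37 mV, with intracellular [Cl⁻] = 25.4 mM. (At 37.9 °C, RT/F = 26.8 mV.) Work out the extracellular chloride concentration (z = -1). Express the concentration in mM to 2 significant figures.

100 mM

Nernst: E = (26.8/-1) · ln([out]/[in]), so ln([out]/[in]) = -37.0 × -1 / 26.8 = 1.3806.
[out]/[in] = e^(1.3806) = 3.977.
[out] = 3.977 × 25.4 = 101 mM.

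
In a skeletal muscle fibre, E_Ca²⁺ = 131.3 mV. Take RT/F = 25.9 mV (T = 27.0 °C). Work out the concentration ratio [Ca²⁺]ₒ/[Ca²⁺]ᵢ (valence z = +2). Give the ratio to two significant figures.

25000

ln([out]/[in]) = E·z/(25.9) = 131.3 × 2 / 25.9 = 10.1390
[out]/[in] = e^(10.1390) = 2.531e+04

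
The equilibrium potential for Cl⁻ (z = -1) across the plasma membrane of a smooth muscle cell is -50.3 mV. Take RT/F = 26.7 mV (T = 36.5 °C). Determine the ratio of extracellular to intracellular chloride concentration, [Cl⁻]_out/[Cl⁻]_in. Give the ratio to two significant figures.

6.6

ln([out]/[in]) = E·z/(26.7) = -50.3 × -1 / 26.7 = 1.8839
[out]/[in] = e^(1.8839) = 6.579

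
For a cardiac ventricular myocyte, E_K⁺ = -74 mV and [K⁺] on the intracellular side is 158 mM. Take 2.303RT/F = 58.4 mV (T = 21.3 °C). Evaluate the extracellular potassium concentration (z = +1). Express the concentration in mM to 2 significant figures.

Nernst: E = (58.4/1) · log₁₀([out]/[in]), so log₁₀([out]/[in]) = -74.0 × 1 / 58.4 = -1.2671.
[out]/[in] = 10^(-1.2671) = 0.05406.
[out] = 0.05406 × 158 = 8.541 mM.

8.5 mM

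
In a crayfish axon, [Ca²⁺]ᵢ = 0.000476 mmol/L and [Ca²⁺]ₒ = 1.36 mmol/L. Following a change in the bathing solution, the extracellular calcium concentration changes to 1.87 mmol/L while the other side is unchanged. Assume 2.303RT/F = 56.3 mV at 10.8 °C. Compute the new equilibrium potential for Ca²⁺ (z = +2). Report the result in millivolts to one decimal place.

After the shift: [Ca²⁺]_out = 1.87, [Ca²⁺]_in = 0.000476 mmol/L.
E_new = (56.3/2)·log₁₀(1.87/0.000476) = 28.15 · (3.5942) = 101.18 mV

101.2 mV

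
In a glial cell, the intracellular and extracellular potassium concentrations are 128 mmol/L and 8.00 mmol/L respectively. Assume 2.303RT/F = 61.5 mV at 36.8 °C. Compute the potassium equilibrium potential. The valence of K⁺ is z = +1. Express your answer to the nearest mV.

E = (61.5/z) · log₁₀([K⁺]_out/[K⁺]_in) with z = +1.
= (61.5/1) · log₁₀(8.00/128) = 61.50 · log₁₀(0.0625)
= 61.50 · (-1.2041) = -74.05 mV

-74 mV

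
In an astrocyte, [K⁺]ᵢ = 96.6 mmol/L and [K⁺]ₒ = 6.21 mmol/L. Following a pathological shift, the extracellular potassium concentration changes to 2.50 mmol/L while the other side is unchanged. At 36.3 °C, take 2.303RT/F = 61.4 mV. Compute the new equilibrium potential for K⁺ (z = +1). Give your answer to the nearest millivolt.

-97 mV

After the shift: [K⁺]_out = 2.50, [K⁺]_in = 96.6 mmol/L.
E_new = (61.4/1)·log₁₀(2.50/96.6) = 61.40 · (-1.5870) = -97.44 mV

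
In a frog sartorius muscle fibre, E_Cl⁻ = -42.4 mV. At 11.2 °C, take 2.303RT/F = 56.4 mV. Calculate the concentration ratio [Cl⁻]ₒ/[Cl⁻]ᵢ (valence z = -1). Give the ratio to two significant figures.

log₁₀([out]/[in]) = E·z/(56.4) = -42.4 × -1 / 56.4 = 0.7518
[out]/[in] = 10^(0.7518) = 5.646

5.6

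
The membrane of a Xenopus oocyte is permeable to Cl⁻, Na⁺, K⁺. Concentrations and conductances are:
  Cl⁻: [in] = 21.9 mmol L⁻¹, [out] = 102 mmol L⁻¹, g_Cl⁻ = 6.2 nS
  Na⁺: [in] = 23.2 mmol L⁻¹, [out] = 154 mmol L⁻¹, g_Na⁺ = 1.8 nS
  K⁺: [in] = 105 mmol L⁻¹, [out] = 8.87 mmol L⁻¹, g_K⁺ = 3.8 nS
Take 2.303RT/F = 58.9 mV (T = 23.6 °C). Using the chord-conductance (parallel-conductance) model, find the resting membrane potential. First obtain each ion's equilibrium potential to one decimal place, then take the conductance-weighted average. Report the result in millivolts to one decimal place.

E_Cl⁻ = (58.9/-1)·log₁₀(102/21.9) = -39.4 mV
E_Na⁺ = (58.9/1)·log₁₀(154/23.2) = 48.4 mV
E_K⁺ = (58.9/1)·log₁₀(8.87/105) = -63.2 mV
Vm = (Σ gᵢEᵢ)/(Σ gᵢ) = (6.2·-39.4 + 1.8·48.4 + 3.8·-63.2) / (6.2 + 1.8 + 3.8)
= -397.32 / 11.8 = -33.67 mV

-33.7 mV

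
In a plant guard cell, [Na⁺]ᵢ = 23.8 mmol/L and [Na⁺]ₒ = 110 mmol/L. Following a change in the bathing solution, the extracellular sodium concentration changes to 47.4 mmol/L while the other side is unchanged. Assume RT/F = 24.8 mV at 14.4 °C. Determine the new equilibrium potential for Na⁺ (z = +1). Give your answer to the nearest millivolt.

After the shift: [Na⁺]_out = 47.4, [Na⁺]_in = 23.8 mmol/L.
E_new = (24.8/1)·ln(47.4/23.8) = 24.80 · (0.6889) = 17.09 mV

17 mV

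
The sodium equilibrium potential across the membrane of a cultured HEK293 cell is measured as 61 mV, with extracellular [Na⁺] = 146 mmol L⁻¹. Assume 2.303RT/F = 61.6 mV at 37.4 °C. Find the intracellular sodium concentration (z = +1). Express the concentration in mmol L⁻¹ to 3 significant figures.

Nernst: E = (61.6/1) · log₁₀([out]/[in]), so log₁₀([out]/[in]) = 61.0 × 1 / 61.6 = 0.9903.
[out]/[in] = 10^(0.9903) = 9.778.
[in] = 146 / 9.778 = 14.93 mmol L⁻¹.

14.9 mmol L⁻¹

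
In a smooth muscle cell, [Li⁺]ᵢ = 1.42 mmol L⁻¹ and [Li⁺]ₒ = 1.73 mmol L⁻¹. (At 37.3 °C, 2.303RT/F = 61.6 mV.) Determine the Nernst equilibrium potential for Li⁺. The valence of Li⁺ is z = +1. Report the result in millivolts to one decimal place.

5.3 mV

E = (61.6/z) · log₁₀([Li⁺]_out/[Li⁺]_in) with z = +1.
= (61.6/1) · log₁₀(1.73/1.42) = 61.60 · log₁₀(1.218)
= 61.60 · (0.0858) = 5.28 mV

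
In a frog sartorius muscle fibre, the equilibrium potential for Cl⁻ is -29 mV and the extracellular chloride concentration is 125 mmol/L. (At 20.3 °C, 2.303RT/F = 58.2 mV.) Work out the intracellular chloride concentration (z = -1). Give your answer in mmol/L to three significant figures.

39.7 mmol/L

Nernst: E = (58.2/-1) · log₁₀([out]/[in]), so log₁₀([out]/[in]) = -29.0 × -1 / 58.2 = 0.4983.
[out]/[in] = 10^(0.4983) = 3.15.
[in] = 125 / 3.15 = 39.69 mmol/L.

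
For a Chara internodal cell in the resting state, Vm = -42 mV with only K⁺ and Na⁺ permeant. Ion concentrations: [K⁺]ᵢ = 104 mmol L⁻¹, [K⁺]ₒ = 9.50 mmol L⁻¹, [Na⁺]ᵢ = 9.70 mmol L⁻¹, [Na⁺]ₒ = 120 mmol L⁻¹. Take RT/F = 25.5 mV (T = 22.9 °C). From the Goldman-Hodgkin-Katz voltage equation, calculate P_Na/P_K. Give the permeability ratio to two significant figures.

Let α = P_Na/P_K. GHK: Vm = 25.5·ln[(Kₒ + α·Naₒ)/(Kᵢ + α·Naᵢ)].
e^(Vm/25.5) = e^(-42.0/25.5) = 0.19262
So 0.19262·(Kᵢ + α·Naᵢ) = Kₒ + α·Naₒ → α = (0.19262·104.0 − 9.5) / (120.0 − 0.19262·9.7)
α = (20.03 − 9.5) / (120.0 − 1.868) = 10.53/118.1 = 0.08915

0.089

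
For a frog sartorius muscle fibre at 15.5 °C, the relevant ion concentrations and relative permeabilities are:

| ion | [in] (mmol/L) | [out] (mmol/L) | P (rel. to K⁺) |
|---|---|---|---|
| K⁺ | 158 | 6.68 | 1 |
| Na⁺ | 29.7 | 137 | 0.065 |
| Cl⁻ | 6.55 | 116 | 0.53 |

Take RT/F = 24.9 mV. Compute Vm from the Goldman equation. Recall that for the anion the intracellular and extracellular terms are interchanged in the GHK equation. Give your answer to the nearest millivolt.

Vm = 24.9 · ln[(Σ P·[cation]ₒ + Σ P·[anion]ᵢ) / (Σ P·[cation]ᵢ + Σ P·[anion]ₒ)]
Numerator = 1×6.68 + 0.065×137 + 0.53×6.55 = 19.06
Denominator = 1×158 + 0.065×29.7 + 0.53×116 = 221.4
Vm = 24.9 · ln(0.086069) = 24.9 × (-2.4526) = -61.07 mV

-61 mV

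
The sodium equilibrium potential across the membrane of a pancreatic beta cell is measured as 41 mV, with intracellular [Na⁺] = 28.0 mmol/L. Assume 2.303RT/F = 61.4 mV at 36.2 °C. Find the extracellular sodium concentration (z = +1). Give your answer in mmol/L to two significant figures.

Nernst: E = (61.4/1) · log₁₀([out]/[in]), so log₁₀([out]/[in]) = 41.0 × 1 / 61.4 = 0.6678.
[out]/[in] = 10^(0.6678) = 4.653.
[out] = 4.653 × 28.0 = 130.3 mmol/L.

130 mmol/L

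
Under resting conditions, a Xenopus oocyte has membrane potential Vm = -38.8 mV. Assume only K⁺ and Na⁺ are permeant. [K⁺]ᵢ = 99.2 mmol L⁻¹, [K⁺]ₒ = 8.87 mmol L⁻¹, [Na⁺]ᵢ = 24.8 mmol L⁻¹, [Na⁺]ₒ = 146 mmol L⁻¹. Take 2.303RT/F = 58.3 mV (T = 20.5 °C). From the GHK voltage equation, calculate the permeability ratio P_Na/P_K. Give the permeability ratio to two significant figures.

0.089

Let α = P_Na/P_K. GHK: Vm = 58.3·log₁₀[(Kₒ + α·Naₒ)/(Kᵢ + α·Naᵢ)].
10^(Vm/58.3) = 10^(-38.8/58.3) = 0.21601
So 0.21601·(Kᵢ + α·Naᵢ) = Kₒ + α·Naₒ → α = (0.21601·99.2 − 8.87) / (146.0 − 0.21601·24.8)
α = (21.43 − 8.87) / (146.0 − 5.357) = 12.56/140.6 = 0.08929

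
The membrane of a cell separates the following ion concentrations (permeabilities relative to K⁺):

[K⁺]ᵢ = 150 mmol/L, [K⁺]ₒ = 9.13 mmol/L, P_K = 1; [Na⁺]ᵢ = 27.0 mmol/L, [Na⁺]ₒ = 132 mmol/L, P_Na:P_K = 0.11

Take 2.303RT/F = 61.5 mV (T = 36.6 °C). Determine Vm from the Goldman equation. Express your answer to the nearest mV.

Vm = 61.5 · log₁₀[(Σ P·[cation]ₒ + Σ P·[anion]ᵢ) / (Σ P·[cation]ᵢ + Σ P·[anion]ₒ)]
Numerator = 1×9.13 + 0.11×132 = 23.65
Denominator = 1×150 + 0.11×27.0 = 153
Vm = 61.5 · log₁₀(0.15461) = 61.5 × (-0.8108) = -49.86 mV

-50 mV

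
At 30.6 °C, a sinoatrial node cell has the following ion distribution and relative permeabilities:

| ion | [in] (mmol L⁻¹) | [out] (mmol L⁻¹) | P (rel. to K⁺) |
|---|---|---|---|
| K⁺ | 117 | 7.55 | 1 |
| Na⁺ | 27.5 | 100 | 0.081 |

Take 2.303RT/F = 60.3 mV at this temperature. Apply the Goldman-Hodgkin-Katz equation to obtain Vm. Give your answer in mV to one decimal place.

-53.2 mV

Vm = 60.3 · log₁₀[(Σ P·[cation]ₒ + Σ P·[anion]ᵢ) / (Σ P·[cation]ᵢ + Σ P·[anion]ₒ)]
Numerator = 1×7.55 + 0.081×100 = 15.65
Denominator = 1×117 + 0.081×27.5 = 119.2
Vm = 60.3 · log₁₀(0.13126) = 60.3 × (-0.8819) = -53.18 mV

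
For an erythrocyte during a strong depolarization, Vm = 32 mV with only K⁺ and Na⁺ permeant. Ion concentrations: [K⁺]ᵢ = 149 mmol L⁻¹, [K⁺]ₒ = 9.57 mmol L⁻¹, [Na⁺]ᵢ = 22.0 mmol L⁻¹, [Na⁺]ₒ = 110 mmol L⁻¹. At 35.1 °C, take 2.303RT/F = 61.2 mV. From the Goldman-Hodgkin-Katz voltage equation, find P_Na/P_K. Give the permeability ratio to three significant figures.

13.3

Let α = P_Na/P_K. GHK: Vm = 61.2·log₁₀[(Kₒ + α·Naₒ)/(Kᵢ + α·Naᵢ)].
10^(Vm/61.2) = 10^(32.0/61.2) = 3.3333
So 3.3333·(Kᵢ + α·Naᵢ) = Kₒ + α·Naₒ → α = (3.3333·149.0 − 9.57) / (110.0 − 3.3333·22.0)
α = (496.7 − 9.57) / (110.0 − 73.33) = 487.1/36.67 = 13.28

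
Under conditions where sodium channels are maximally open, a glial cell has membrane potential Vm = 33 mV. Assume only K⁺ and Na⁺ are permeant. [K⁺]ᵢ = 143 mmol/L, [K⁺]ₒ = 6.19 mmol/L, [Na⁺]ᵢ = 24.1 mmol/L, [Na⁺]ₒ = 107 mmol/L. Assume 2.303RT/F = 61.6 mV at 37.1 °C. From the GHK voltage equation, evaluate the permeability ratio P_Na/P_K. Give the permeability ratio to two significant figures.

20

Let α = P_Na/P_K. GHK: Vm = 61.6·log₁₀[(Kₒ + α·Naₒ)/(Kᵢ + α·Naᵢ)].
10^(Vm/61.6) = 10^(33.0/61.6) = 3.4333
So 3.4333·(Kᵢ + α·Naᵢ) = Kₒ + α·Naₒ → α = (3.4333·143.0 − 6.19) / (107.0 − 3.4333·24.1)
α = (491 − 6.19) / (107.0 − 82.74) = 484.8/24.26 = 19.98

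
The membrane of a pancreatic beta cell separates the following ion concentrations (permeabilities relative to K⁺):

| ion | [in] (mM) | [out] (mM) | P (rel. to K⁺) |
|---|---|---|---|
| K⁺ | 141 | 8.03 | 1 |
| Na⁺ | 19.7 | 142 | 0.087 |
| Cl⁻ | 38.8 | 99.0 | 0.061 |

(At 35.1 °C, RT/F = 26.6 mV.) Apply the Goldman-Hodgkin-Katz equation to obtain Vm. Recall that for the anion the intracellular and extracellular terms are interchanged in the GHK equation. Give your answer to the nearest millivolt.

Vm = 26.6 · ln[(Σ P·[cation]ₒ + Σ P·[anion]ᵢ) / (Σ P·[cation]ᵢ + Σ P·[anion]ₒ)]
Numerator = 1×8.03 + 0.087×142 + 0.061×38.8 = 22.75
Denominator = 1×141 + 0.087×19.7 + 0.061×99.0 = 148.8
Vm = 26.6 · ln(0.15294) = 26.6 × (-1.8777) = -49.95 mV

-50 mV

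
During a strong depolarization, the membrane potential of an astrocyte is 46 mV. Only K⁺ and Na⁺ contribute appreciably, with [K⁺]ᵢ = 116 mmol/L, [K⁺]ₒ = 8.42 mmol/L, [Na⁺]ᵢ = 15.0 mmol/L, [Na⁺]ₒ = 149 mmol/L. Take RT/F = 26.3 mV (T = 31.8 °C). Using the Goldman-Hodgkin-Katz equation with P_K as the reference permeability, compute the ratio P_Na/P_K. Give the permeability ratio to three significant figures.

10.5

Let α = P_Na/P_K. GHK: Vm = 26.3·ln[(Kₒ + α·Naₒ)/(Kᵢ + α·Naᵢ)].
e^(Vm/26.3) = e^(46.0/26.3) = 5.7491
So 5.7491·(Kᵢ + α·Naᵢ) = Kₒ + α·Naₒ → α = (5.7491·116.0 − 8.42) / (149.0 − 5.7491·15.0)
α = (666.9 − 8.42) / (149.0 − 86.24) = 658.5/62.76 = 10.49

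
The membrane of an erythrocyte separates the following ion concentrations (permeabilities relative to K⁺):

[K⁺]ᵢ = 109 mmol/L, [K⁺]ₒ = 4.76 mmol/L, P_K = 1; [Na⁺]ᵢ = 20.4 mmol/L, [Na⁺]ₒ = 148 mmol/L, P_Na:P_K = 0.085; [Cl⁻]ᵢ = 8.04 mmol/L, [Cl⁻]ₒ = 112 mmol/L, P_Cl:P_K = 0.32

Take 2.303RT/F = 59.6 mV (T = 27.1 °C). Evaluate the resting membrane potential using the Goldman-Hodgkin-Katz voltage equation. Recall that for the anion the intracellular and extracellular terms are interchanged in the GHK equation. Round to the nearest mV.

Vm = 59.6 · log₁₀[(Σ P·[cation]ₒ + Σ P·[anion]ᵢ) / (Σ P·[cation]ᵢ + Σ P·[anion]ₒ)]
Numerator = 1×4.76 + 0.085×148 + 0.32×8.04 = 19.91
Denominator = 1×109 + 0.085×20.4 + 0.32×112 = 146.6
Vm = 59.6 · log₁₀(0.13585) = 59.6 × (-0.8669) = -51.67 mV

-52 mV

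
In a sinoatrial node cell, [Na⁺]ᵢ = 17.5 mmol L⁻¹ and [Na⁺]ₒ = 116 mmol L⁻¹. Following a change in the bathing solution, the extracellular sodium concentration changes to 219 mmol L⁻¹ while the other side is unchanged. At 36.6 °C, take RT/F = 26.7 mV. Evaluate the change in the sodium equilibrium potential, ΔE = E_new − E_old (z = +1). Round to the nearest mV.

17 mV

E_old = (26.7/1)·ln(116/17.5) = 50.50 mV
E_new = (26.7/1)·ln(219/17.5) = 67.47 mV
ΔE = 67.47 − (50.50) = 16.97 mV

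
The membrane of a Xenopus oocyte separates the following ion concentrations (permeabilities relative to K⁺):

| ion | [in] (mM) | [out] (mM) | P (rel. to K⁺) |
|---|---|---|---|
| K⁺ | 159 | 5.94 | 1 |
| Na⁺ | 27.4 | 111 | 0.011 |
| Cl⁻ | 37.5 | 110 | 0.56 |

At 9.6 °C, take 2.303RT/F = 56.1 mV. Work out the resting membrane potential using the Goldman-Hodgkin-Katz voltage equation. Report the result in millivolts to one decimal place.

Vm = 56.1 · log₁₀[(Σ P·[cation]ₒ + Σ P·[anion]ᵢ) / (Σ P·[cation]ᵢ + Σ P·[anion]ₒ)]
Numerator = 1×5.94 + 0.011×111 + 0.56×37.5 = 28.16
Denominator = 1×159 + 0.011×27.4 + 0.56×110 = 220.9
Vm = 56.1 · log₁₀(0.12748) = 56.1 × (-0.8946) = -50.18 mV

-50.2 mV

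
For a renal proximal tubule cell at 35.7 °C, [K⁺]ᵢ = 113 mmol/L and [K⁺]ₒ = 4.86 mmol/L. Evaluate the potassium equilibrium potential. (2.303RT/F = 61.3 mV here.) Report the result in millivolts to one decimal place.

E = (61.3/z) · log₁₀([K⁺]_out/[K⁺]_in) with z = +1.
= (61.3/1) · log₁₀(4.86/113) = 61.30 · log₁₀(0.04301)
= 61.30 · (-1.3664) = -83.76 mV

-83.8 mV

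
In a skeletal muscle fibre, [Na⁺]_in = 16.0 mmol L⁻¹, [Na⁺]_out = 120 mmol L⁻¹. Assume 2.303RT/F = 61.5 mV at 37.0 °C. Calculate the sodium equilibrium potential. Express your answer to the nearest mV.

54 mV

E = (61.5/z) · log₁₀([Na⁺]_out/[Na⁺]_in) with z = +1.
= (61.5/1) · log₁₀(120/16.0) = 61.50 · log₁₀(7.5)
= 61.50 · (0.8751) = 53.82 mV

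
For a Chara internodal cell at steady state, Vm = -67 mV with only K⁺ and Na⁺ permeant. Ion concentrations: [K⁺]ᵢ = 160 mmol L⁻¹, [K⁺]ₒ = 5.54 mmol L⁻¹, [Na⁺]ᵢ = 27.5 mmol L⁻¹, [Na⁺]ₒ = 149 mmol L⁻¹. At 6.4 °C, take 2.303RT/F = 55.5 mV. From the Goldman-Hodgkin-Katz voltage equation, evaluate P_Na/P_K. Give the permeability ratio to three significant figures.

Let α = P_Na/P_K. GHK: Vm = 55.5·log₁₀[(Kₒ + α·Naₒ)/(Kᵢ + α·Naᵢ)].
10^(Vm/55.5) = 10^(-67.0/55.5) = 0.062057
So 0.062057·(Kᵢ + α·Naᵢ) = Kₒ + α·Naₒ → α = (0.062057·160.0 − 5.54) / (149.0 − 0.062057·27.5)
α = (9.929 − 5.54) / (149.0 − 1.707) = 4.389/147.3 = 0.0298

0.0298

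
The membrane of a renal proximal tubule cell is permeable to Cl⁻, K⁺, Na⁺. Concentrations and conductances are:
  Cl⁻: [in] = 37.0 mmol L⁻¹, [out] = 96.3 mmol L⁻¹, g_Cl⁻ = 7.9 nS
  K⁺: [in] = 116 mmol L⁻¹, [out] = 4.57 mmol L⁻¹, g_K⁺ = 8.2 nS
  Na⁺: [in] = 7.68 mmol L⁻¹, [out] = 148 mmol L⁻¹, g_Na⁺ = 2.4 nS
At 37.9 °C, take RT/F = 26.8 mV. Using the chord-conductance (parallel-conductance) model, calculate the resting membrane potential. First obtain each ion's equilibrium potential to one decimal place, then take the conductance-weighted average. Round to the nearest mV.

E_Cl⁻ = (26.8/-1)·ln(96.3/37.0) = -25.6 mV
E_K⁺ = (26.8/1)·ln(4.57/116) = -86.7 mV
E_Na⁺ = (26.8/1)·ln(148/7.68) = 79.3 mV
Vm = (Σ gᵢEᵢ)/(Σ gᵢ) = (7.9·-25.6 + 8.2·-86.7 + 2.4·79.3) / (7.9 + 8.2 + 2.4)
= -722.86 / 18.5 = -39.07 mV

-39 mV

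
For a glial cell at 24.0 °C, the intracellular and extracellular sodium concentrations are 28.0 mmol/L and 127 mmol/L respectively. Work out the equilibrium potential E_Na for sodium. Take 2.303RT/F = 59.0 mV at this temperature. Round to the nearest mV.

39 mV

E = (59.0/z) · log₁₀([Na⁺]_out/[Na⁺]_in) with z = +1.
= (59.0/1) · log₁₀(127/28.0) = 59.00 · log₁₀(4.536)
= 59.00 · (0.6566) = 38.74 mV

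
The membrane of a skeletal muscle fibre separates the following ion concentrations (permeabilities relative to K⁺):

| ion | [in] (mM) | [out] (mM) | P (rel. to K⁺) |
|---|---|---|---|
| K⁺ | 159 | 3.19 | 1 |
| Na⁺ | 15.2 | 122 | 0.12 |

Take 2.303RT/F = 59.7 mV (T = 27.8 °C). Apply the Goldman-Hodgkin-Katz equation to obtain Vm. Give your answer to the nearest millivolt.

-57 mV

Vm = 59.7 · log₁₀[(Σ P·[cation]ₒ + Σ P·[anion]ᵢ) / (Σ P·[cation]ᵢ + Σ P·[anion]ₒ)]
Numerator = 1×3.19 + 0.12×122 = 17.83
Denominator = 1×159 + 0.12×15.2 = 160.8
Vm = 59.7 · log₁₀(0.11087) = 59.7 × (-0.9552) = -57.03 mV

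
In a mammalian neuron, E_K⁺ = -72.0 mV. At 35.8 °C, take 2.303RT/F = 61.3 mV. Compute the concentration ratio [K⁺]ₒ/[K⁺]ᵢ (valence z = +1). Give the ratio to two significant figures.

0.067

log₁₀([out]/[in]) = E·z/(61.3) = -72.0 × 1 / 61.3 = -1.1746
[out]/[in] = 10^(-1.1746) = 0.0669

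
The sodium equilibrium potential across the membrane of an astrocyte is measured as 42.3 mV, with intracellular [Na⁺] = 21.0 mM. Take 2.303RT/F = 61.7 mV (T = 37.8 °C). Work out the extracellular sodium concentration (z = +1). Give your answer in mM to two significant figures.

100 mM

Nernst: E = (61.7/1) · log₁₀([out]/[in]), so log₁₀([out]/[in]) = 42.3 × 1 / 61.7 = 0.6856.
[out]/[in] = 10^(0.6856) = 4.848.
[out] = 4.848 × 21.0 = 101.8 mM.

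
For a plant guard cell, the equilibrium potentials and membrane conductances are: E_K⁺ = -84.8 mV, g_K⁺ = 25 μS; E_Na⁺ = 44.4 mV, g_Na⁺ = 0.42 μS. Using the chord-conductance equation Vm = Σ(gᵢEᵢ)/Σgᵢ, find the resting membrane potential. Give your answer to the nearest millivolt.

Σ gᵢEᵢ = 25·(-84.8) + 0.42·(44.4) = -2101.35
Σ gᵢ = 25 + 0.42 = 25.42
Vm = -2101.35 / 25.42 = -82.67 mV

-83 mV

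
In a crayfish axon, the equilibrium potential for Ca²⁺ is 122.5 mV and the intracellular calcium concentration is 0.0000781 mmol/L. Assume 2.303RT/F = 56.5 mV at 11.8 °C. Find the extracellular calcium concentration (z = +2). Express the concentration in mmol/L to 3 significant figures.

1.69 mmol/L

Nernst: E = (56.5/2) · log₁₀([out]/[in]), so log₁₀([out]/[in]) = 122.5 × 2 / 56.5 = 4.3363.
[out]/[in] = 10^(4.3363) = 2.169e+04.
[out] = 2.169e+04 × 0.0000781 = 1.694 mmol/L.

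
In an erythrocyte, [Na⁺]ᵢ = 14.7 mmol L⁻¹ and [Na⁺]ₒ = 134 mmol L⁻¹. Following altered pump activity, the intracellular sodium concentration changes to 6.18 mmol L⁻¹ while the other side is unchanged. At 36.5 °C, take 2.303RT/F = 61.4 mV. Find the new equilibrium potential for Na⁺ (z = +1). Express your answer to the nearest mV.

82 mV

After the shift: [Na⁺]_out = 134, [Na⁺]_in = 6.18 mmol L⁻¹.
E_new = (61.4/1)·log₁₀(134/6.18) = 61.40 · (1.3361) = 82.04 mV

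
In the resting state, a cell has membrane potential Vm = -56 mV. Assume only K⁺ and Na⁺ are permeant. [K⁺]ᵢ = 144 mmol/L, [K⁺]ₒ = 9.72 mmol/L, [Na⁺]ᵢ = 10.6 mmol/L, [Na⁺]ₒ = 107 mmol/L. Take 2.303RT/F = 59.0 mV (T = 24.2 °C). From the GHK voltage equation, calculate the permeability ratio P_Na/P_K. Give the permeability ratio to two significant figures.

0.061

Let α = P_Na/P_K. GHK: Vm = 59.0·log₁₀[(Kₒ + α·Naₒ)/(Kᵢ + α·Naᵢ)].
10^(Vm/59.0) = 10^(-56.0/59.0) = 0.11242
So 0.11242·(Kᵢ + α·Naᵢ) = Kₒ + α·Naₒ → α = (0.11242·144.0 − 9.72) / (107.0 − 0.11242·10.6)
α = (16.19 − 9.72) / (107.0 − 1.192) = 6.469/105.8 = 0.06114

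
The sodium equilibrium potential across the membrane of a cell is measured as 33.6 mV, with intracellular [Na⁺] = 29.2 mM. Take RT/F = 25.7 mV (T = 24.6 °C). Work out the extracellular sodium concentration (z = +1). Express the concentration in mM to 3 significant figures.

108 mM

Nernst: E = (25.7/1) · ln([out]/[in]), so ln([out]/[in]) = 33.6 × 1 / 25.7 = 1.3074.
[out]/[in] = e^(1.3074) = 3.697.
[out] = 3.697 × 29.2 = 107.9 mM.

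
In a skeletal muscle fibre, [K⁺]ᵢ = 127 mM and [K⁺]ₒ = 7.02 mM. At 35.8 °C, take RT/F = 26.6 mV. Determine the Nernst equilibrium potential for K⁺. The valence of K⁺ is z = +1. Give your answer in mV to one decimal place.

-77.0 mV

E = (26.6/z) · ln([K⁺]_out/[K⁺]_in) with z = +1.
= (26.6/1) · ln(7.02/127) = 26.60 · ln(0.05528)
= 26.60 · (-2.8954) = -77.02 mV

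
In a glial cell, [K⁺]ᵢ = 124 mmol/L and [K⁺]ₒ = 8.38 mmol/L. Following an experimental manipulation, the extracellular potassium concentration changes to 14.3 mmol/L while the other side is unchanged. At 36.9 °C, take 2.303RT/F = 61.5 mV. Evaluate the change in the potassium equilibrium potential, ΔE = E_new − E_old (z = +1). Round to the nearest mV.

E_old = (61.5/1)·log₁₀(8.38/124) = -71.97 mV
E_new = (61.5/1)·log₁₀(14.3/124) = -57.69 mV
ΔE = -57.69 − (-71.97) = 14.27 mV

14 mV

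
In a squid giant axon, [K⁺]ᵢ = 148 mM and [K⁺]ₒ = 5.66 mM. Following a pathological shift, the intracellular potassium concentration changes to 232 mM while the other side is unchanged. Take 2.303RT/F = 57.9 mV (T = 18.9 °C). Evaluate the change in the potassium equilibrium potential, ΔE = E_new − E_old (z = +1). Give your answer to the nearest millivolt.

E_old = (57.9/1)·log₁₀(5.66/148) = -82.07 mV
E_new = (57.9/1)·log₁₀(5.66/232) = -93.37 mV
ΔE = -93.37 − (-82.07) = -11.30 mV

-11 mV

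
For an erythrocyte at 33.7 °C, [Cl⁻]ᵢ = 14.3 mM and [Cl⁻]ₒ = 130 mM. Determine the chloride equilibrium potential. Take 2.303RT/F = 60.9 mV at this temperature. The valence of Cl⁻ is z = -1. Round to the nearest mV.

E = (60.9/z) · log₁₀([Cl⁻]_out/[Cl⁻]_in) with z = -1.
For an anion, dividing by z = -1 reverses the sign.
= (60.9/-1) · log₁₀(130/14.3) = -60.90 · log₁₀(9.091)
= -60.90 · (0.9586) = -58.38 mV

-58 mV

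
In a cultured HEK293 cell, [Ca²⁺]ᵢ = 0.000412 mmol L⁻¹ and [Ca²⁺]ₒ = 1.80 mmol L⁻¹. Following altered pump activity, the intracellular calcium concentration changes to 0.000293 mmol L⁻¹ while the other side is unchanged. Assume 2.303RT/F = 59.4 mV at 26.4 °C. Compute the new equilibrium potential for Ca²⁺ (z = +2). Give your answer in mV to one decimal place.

112.5 mV

After the shift: [Ca²⁺]_out = 1.80, [Ca²⁺]_in = 0.000293 mmol L⁻¹.
E_new = (59.4/2)·log₁₀(1.80/0.000293) = 29.70 · (3.7884) = 112.52 mV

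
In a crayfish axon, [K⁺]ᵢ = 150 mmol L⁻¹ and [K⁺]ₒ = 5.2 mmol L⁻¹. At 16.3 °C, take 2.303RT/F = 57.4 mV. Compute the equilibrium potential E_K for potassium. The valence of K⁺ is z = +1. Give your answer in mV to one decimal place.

E = (57.4/z) · log₁₀([K⁺]_out/[K⁺]_in) with z = +1.
= (57.4/1) · log₁₀(5.2/150) = 57.40 · log₁₀(0.03467)
= 57.40 · (-1.4601) = -83.81 mV

-83.8 mV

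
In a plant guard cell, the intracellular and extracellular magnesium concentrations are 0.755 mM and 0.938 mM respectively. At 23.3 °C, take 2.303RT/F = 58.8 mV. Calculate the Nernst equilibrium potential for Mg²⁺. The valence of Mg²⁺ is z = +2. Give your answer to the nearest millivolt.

3 mV

E = (58.8/z) · log₁₀([Mg²⁺]_out/[Mg²⁺]_in) with z = +2.
= (58.8/2) · log₁₀(0.938/0.755) = 29.40 · log₁₀(1.242)
= 29.40 · (0.0943) = 2.77 mV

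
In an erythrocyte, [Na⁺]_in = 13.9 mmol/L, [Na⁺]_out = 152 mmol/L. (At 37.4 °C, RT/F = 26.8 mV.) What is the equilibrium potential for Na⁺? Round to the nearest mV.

64 mV

E = (26.8/z) · ln([Na⁺]_out/[Na⁺]_in) with z = +1.
= (26.8/1) · ln(152/13.9) = 26.80 · ln(10.94)
= 26.80 · (2.3920) = 64.11 mV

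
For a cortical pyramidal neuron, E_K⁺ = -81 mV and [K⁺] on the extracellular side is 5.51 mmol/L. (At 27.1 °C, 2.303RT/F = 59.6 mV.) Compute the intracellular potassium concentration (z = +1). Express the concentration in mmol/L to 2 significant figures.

Nernst: E = (59.6/1) · log₁₀([out]/[in]), so log₁₀([out]/[in]) = -81.0 × 1 / 59.6 = -1.3591.
[out]/[in] = 10^(-1.3591) = 0.04375.
[in] = 5.51 / 0.04375 = 126 mmol/L.

130 mmol/L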